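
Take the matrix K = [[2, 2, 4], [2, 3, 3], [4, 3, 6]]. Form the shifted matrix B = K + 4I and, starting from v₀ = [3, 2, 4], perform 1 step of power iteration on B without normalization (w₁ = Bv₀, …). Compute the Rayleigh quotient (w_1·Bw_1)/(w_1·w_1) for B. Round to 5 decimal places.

B = K + 4I has rows (6, 2, 4); (2, 7, 3); (4, 3, 10)
w1 = Bv₀ = (38, 32, 58)
Bw1 = (524, 474, 828)
w1·Bw1 = 83104; w1·w1 = 5832; μ ≈ 83104/5832 = 14.24966

14.24966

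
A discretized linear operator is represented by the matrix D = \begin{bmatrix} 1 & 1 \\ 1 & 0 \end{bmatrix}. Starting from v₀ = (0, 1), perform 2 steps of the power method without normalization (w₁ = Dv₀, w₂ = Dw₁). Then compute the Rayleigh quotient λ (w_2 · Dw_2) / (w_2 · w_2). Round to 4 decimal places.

w1 = Dv₀ = (1, 0)
w2 = Dw1 = (1, 1)
Dw2 = (2, 1)
w2·Dw2 = 1·2 + 1·1 = 3; w2·w2 = 1·1 + 1·1 = 2
λ ≈ 3/2 = 1.5000

λ ≈ 1.5000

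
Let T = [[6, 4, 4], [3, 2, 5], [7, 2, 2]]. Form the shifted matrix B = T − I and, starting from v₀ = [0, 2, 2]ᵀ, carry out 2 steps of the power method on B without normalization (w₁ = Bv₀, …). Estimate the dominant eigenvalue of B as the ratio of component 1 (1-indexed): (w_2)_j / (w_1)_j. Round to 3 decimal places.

B = T − I has rows (5, 4, 4); (3, 1, 5); (7, 2, 1)
w1 = Bv₀ = (5·0 + 4·2 + 4·2; 3·0 + 1·2 + 5·2; 7·0 + 2·2 + 1·2) = (16, 12, 6)
w2 = Bw1 = (5·16 + 4·12 + 4·6; 3·16 + 1·12 + 5·6; 7·16 + 2·12 + 1·6) = (152, 90, 142)
Ratio: 152/16 = 9.500

μ ≈ 9.500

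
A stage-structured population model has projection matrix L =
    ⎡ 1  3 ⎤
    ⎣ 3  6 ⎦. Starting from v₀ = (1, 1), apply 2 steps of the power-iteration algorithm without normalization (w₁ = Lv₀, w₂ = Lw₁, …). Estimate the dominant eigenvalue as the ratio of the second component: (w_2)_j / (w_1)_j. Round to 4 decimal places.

w1 = Lv₀ = (1·1 + 3·1; 3·1 + 6·1) = (4, 9)
w2 = Lw1 = (1·4 + 3·9; 3·4 + 6·9) = (31, 66)
Ratio at component: 66 / 9 = 7.3333

λ ≈ 7.3333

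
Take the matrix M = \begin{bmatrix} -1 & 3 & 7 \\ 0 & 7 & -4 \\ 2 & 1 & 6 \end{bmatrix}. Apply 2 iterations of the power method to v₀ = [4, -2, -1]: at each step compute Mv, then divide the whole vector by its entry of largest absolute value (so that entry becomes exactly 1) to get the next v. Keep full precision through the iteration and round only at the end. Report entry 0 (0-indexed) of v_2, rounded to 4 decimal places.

Mv0 = (-17.00000, -10.00000, 0.00000); divide by -17.00000 → v1 = (1.00000, 0.58824, 0.00000)
Mv1 = (0.76471, 4.11765, 2.58824); divide by 4.11765 → v2 = (0.18571, 1.00000, 0.62857)
Requested entry of v2: -13/-70 = 0.1857

0.1857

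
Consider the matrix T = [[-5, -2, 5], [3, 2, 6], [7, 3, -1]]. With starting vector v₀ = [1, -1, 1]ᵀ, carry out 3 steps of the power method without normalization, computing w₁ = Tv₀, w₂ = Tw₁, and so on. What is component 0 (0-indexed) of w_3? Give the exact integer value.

w1 = Tv₀ = ((-5)·1 + (-2)·(-1) + 5·1; 3·1 + 2·(-1) + 6·1; 7·1 + 3·(-1) + (-1)·1) = (2, 7, 3)
w2 = Tw1 = ((-5)·2 + (-2)·7 + 5·3; 3·2 + 2·7 + 6·3; 7·2 + 3·7 + (-1)·3) = (-9, 38, 32)
w3 = Tw2 = (129, 241, 19)
The requested component of w3 is 129.

129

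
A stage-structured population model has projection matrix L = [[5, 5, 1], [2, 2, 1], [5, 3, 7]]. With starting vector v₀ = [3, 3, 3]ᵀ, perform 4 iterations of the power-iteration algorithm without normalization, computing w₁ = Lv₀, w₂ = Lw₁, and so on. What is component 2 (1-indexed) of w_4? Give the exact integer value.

13587

w1 = Lv₀ = (33, 15, 45)
w2 = Lw1 = (285, 141, 525)
w3 = Lw2 = (2655, 1377, 5523)
w4 = Lw3 = (25683, 13587, 56067)
The requested component of w4 is 13587.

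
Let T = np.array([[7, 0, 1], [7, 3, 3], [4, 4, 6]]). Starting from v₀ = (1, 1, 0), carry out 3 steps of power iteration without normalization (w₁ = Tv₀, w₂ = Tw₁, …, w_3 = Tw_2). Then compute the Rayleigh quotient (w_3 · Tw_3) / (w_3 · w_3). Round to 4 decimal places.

λ ≈ 10.4365

w1 = Tv₀ = (7, 10, 8)
w2 = Tw1 = (57, 103, 116)
w3 = Tw2 = (515, 1056, 1336)
Tw3 = (4941, 10781, 14300)
w3·Tw3 = 515·4941 + 1056·10781 + 1336·14300 = 33034151; w3·w3 = 515·515 + 1056·1056 + 1336·1336 = 3165257
λ ≈ 33034151/3165257 = 10.4365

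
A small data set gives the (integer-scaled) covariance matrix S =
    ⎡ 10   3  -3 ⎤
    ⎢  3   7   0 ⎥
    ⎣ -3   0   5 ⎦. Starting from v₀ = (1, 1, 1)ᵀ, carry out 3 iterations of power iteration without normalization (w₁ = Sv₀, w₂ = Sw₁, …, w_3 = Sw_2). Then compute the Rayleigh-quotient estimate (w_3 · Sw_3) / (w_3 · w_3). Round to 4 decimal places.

w1 = Sv₀ = (10·1 + 3·1 + (-3)·1; 3·1 + 7·1 + 0·1; (-3)·1 + 0·1 + 5·1) = (10, 10, 2)
w2 = Sw1 = (10·10 + 3·10 + (-3)·2; 3·10 + 7·10 + 0·2; (-3)·10 + 0·10 + 5·2) = (124, 100, -20)
w3 = Sw2 = (1600, 1072, -472)
Sw3 = (20632, 12304, -7160)
w3·Sw3 = 1600·20632 + 1072·12304 + (-472)·(-7160) = 49580608; w3·w3 = 1600·1600 + 1072·1072 + (-472)·(-472) = 3931968
λ ≈ 49580608/3931968 = 12.6096

12.6096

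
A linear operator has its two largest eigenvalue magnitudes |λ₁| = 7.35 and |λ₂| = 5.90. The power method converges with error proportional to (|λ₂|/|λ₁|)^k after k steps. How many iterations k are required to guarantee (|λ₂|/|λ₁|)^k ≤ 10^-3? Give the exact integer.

32

|λ₂/λ₁| = 5.90/7.35 = 0.80272
Need k ≥ ln(10^-3) / ln(0.80272) = -6.9078 / -0.2197 ≈ 31.435
Smallest integer k satisfying the bound: 32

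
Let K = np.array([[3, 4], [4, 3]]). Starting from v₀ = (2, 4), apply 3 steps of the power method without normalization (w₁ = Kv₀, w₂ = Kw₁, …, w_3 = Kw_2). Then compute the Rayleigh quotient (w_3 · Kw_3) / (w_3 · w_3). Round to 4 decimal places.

w1 = Kv₀ = (3·2 + 4·4; 4·2 + 3·4) = (22, 20)
w2 = Kw1 = (3·22 + 4·20; 4·22 + 3·20) = (146, 148)
w3 = Kw2 = (1030, 1028)
Kw3 = (7202, 7204)
w3·Kw3 = 1030·7202 + 1028·7204 = 14823772; w3·w3 = 1030·1030 + 1028·1028 = 2117684
λ ≈ 14823772/2117684 = 7.0000

λ ≈ 7.0000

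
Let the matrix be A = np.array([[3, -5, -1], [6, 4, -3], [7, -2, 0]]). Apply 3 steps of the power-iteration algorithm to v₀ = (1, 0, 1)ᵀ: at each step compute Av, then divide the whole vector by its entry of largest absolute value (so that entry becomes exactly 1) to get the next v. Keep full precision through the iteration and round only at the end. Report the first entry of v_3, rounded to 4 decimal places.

0.6017

Av0 = (2.00000, 3.00000, 7.00000); divide by 7.00000 → v1 = (0.28571, 0.42857, 1.00000)
Av1 = (-2.28571, 0.42857, 1.14286); divide by -2.28571 → v2 = (1.00000, -0.18750, -0.50000)
Av2 = (4.43750, 6.75000, 7.37500); divide by 7.37500 → v3 = (0.60169, 0.91525, 1.00000)
Requested entry of v3: -71/-118 = 0.6017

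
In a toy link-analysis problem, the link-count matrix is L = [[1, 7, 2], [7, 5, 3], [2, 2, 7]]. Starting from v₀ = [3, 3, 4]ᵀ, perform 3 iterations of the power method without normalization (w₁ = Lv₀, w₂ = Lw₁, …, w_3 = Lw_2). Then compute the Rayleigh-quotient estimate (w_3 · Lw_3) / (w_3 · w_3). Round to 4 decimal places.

w1 = Lv₀ = (1·3 + 7·3 + 2·4; 7·3 + 5·3 + 3·4; 2·3 + 2·3 + 7·4) = (32, 48, 40)
w2 = Lw1 = (1·32 + 7·48 + 2·40; 7·32 + 5·48 + 3·40; 2·32 + 2·48 + 7·40) = (448, 584, 440)
w3 = Lw2 = (5416, 7376, 5144)
Lw3 = (67336, 90224, 61592)
w3·Lw3 = 5416·67336 + 7376·90224 + 5144·61592 = 1347013248; w3·w3 = 5416·5416 + 7376·7376 + 5144·5144 = 110199168
λ ≈ 1347013248/110199168 = 12.2234

12.2234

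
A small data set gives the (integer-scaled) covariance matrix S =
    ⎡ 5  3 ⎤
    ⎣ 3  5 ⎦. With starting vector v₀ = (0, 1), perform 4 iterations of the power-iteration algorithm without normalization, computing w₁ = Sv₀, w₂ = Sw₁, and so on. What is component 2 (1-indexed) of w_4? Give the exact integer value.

2056

w1 = Sv₀ = (5·0 + 3·1; 3·0 + 5·1) = (3, 5)
w2 = Sw1 = (5·3 + 3·5; 3·3 + 5·5) = (30, 34)
w3 = Sw2 = (252, 260)
w4 = Sw3 = (2040, 2056)
The requested component of w4 is 2056.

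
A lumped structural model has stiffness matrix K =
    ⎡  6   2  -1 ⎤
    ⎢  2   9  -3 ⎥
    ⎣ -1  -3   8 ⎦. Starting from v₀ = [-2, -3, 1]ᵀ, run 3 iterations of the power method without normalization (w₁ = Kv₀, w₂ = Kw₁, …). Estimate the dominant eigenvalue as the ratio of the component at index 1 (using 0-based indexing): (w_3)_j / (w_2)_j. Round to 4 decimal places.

w1 = Kv₀ = (-19, -34, 19)
w2 = Kw1 = (-201, -401, 273)
w3 = Kw2 = (-2281, -4830, 3588)
Ratio at component: -4830 / -401 = 12.0449

λ ≈ 12.0449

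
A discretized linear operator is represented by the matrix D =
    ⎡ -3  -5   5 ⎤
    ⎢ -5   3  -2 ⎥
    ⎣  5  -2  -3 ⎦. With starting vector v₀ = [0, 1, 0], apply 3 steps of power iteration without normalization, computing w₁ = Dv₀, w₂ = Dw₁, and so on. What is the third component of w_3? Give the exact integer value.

w1 = Dv₀ = ((-3)·0 + (-5)·1 + 5·0; (-5)·0 + 3·1 + (-2)·0; 5·0 + (-2)·1 + (-3)·0) = (-5, 3, -2)
w2 = Dw1 = ((-3)·(-5) + (-5)·3 + 5·(-2); (-5)·(-5) + 3·3 + (-2)·(-2); 5·(-5) + (-2)·3 + (-3)·(-2)) = (-10, 38, -25)
w3 = Dw2 = (-285, 214, -51)
The requested component of w3 is -51.

-51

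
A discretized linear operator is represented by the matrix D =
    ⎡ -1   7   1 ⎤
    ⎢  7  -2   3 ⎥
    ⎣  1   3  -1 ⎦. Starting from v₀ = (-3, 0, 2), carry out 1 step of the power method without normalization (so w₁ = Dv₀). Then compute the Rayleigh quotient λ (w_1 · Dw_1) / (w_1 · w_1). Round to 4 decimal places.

w1 = Dv₀ = (5, -15, -5)
Dw1 = (-115, 50, -35)
w1·Dw1 = 5·(-115) + (-15)·50 + (-5)·(-35) = -1150; w1·w1 = 5·5 + (-15)·(-15) + (-5)·(-5) = 275
λ ≈ -1150/275 = -4.1818

-4.1818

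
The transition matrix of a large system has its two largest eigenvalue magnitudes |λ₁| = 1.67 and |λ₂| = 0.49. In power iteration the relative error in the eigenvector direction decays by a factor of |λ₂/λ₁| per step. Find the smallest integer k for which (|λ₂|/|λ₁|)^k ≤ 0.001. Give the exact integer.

|λ₂/λ₁| = 0.49/1.67 = 0.29341
Need k ≥ ln(0.001) / ln(0.29341) = -6.9078 / -1.2262 ≈ 5.634
Smallest integer k satisfying the bound: 6

6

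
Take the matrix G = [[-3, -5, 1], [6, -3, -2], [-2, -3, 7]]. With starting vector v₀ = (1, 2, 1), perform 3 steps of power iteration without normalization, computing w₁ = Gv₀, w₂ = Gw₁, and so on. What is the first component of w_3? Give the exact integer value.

208

w1 = Gv₀ = (-12, -2, -1)
w2 = Gw1 = (45, -64, 23)
w3 = Gw2 = (208, 416, 263)
The requested component of w3 is 208.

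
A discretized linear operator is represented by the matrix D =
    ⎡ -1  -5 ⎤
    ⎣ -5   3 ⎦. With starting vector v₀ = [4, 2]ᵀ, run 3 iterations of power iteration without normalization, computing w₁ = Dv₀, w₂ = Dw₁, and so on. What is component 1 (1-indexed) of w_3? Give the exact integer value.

-224

w1 = Dv₀ = (-14, -14)
w2 = Dw1 = (84, 28)
w3 = Dw2 = (-224, -336)
The requested component of w3 is -224.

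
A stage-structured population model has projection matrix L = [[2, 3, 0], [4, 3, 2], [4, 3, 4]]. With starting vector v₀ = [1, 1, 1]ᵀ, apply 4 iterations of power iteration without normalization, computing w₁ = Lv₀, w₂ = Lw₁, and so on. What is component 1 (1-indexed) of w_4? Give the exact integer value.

w1 = Lv₀ = (2·1 + 3·1 + 0·1; 4·1 + 3·1 + 2·1; 4·1 + 3·1 + 4·1) = (5, 9, 11)
w2 = Lw1 = (2·5 + 3·9 + 0·11; 4·5 + 3·9 + 2·11; 4·5 + 3·9 + 4·11) = (37, 69, 91)
w3 = Lw2 = (281, 537, 719)
w4 = Lw3 = (2173, 4173, 5611)
The requested component of w4 is 2173.

2173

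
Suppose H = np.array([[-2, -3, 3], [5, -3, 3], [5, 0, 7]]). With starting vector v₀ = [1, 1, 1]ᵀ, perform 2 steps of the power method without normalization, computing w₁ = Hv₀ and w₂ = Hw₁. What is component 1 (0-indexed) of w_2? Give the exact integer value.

w1 = Hv₀ = ((-2)·1 + (-3)·1 + 3·1; 5·1 + (-3)·1 + 3·1; 5·1 + 0·1 + 7·1) = (-2, 5, 12)
w2 = Hw1 = ((-2)·(-2) + (-3)·5 + 3·12; 5·(-2) + (-3)·5 + 3·12; 5·(-2) + 0·5 + 7·12) = (25, 11, 74)
The requested component of w2 is 11.

11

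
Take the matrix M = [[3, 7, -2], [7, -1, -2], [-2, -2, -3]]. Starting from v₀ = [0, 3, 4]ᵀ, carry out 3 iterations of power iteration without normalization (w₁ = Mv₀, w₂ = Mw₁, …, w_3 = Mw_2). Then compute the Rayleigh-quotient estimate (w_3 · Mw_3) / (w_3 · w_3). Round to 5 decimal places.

w1 = Mv₀ = (13, -11, -18)
w2 = Mw1 = (-2, 138, 50)
w3 = Mw2 = (860, -252, -422)
Mw3 = (1660, 7116, 50)
w3·Mw3 = 860·1660 + (-252)·7116 + (-422)·50 = -386732; w3·w3 = 860·860 + (-252)·(-252) + (-422)·(-422) = 981188
λ ≈ -386732/981188 = -0.39415

-0.39415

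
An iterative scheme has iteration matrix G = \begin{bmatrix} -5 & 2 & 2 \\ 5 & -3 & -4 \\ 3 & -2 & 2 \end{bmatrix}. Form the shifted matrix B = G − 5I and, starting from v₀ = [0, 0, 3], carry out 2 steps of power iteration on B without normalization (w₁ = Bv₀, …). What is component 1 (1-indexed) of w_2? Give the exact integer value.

B = G − 5I has rows (-10, 2, 2); (5, -8, -4); (3, -2, -3)
w1 = Bv₀ = ((-10)·0 + 2·0 + 2·3; 5·0 + (-8)·0 + (-4)·3; 3·0 + (-2)·0 + (-3)·3) = (6, -12, -9)
w2 = Bw1 = ((-10)·6 + 2·(-12) + 2·(-9); 5·6 + (-8)·(-12) + (-4)·(-9); 3·6 + (-2)·(-12) + (-3)·(-9)) = (-102, 162, 69)
Requested component of w2: -102

-102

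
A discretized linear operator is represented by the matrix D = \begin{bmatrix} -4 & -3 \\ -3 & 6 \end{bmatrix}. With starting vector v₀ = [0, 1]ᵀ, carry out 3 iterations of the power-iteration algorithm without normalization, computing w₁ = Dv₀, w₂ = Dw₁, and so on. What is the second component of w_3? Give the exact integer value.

w1 = Dv₀ = ((-4)·0 + (-3)·1; (-3)·0 + 6·1) = (-3, 6)
w2 = Dw1 = ((-4)·(-3) + (-3)·6; (-3)·(-3) + 6·6) = (-6, 45)
w3 = Dw2 = (-111, 288)
The requested component of w3 is 288.

288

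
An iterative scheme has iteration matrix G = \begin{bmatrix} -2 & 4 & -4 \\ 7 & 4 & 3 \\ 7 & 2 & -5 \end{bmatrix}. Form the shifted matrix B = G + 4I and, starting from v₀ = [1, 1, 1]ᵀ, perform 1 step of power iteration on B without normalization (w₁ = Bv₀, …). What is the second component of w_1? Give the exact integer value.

18

B = G + 4I has rows (2, 4, -4); (7, 8, 3); (7, 2, -1)
w1 = Bv₀ = (2·1 + 4·1 + (-4)·1; 7·1 + 8·1 + 3·1; 7·1 + 2·1 + (-1)·1) = (2, 18, 8)
Requested component of w1: 18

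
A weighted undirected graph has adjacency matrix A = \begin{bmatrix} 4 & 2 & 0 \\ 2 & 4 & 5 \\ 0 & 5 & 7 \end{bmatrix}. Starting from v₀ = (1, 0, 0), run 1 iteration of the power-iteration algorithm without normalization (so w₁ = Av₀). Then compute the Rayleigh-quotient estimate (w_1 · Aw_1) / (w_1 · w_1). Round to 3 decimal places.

w1 = Av₀ = (4·1 + 2·0 + 0·0; 2·1 + 4·0 + 5·0; 0·1 + 5·0 + 7·0) = (4, 2, 0)
Aw1 = (20, 16, 10)
w1·Aw1 = 4·20 + 2·16 + 0·10 = 112; w1·w1 = 4·4 + 2·2 + 0·0 = 20
λ ≈ 112/20 = 5.600

λ ≈ 5.600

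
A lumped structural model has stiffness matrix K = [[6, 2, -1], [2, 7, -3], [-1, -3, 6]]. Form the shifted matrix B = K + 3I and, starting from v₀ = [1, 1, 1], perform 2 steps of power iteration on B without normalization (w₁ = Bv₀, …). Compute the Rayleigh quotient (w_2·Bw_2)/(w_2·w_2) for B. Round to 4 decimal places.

B = K + 3I has rows (9, 2, -1); (2, 10, -3); (-1, -3, 9)
w1 = Bv₀ = (10, 9, 5)
w2 = Bw1 = (103, 95, 8)
Bw2 = (1109, 1132, -316)
w2·Bw2 = 219239; w2·w2 = 19698; μ ≈ 219239/19698 = 11.1300

μ ≈ 11.1300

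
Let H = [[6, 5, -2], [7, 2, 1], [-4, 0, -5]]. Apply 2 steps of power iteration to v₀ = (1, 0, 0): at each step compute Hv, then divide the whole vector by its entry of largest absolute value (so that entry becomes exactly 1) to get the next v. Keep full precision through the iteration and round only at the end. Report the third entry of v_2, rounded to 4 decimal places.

Hv0 = (6.00000, 7.00000, -4.00000); divide by 7.00000 → v1 = (0.85714, 1.00000, -0.57143)
Hv1 = (11.28571, 7.42857, -0.57143); divide by 11.28571 → v2 = (1.00000, 0.65823, -0.05063)
Requested entry of v2: -4/79 = -0.0506

-0.0506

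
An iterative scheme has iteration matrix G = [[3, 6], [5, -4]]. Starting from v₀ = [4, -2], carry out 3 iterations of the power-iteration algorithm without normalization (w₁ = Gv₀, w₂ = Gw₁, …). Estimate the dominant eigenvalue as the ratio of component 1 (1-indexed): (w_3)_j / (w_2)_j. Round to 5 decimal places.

w1 = Gv₀ = (0, 28)
w2 = Gw1 = (168, -112)
w3 = Gw2 = (-168, 1288)
Ratio at component: -168 / 168 = -1.00000

-1.00000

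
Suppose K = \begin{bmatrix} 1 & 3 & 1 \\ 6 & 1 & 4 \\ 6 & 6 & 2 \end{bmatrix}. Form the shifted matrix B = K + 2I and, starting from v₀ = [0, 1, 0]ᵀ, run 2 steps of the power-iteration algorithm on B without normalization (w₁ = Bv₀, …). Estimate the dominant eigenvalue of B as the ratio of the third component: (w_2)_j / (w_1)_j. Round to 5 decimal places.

μ ≈ 10.00000

B = K + 2I has rows (3, 3, 1); (6, 3, 4); (6, 6, 4)
w1 = Bv₀ = (3·0 + 3·1 + 1·0; 6·0 + 3·1 + 4·0; 6·0 + 6·1 + 4·0) = (3, 3, 6)
w2 = Bw1 = (3·3 + 3·3 + 1·6; 6·3 + 3·3 + 4·6; 6·3 + 6·3 + 4·6) = (24, 51, 60)
Ratio: 60/6 = 10.00000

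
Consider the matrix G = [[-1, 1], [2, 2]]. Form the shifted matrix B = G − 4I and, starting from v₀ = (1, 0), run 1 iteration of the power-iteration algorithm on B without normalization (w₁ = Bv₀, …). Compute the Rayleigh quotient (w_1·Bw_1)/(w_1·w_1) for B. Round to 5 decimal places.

μ ≈ -5.62069

B = G − 4I has rows (-5, 1); (2, -2)
w1 = Bv₀ = ((-5)·1 + 1·0; 2·1 + (-2)·0) = (-5, 2)
Bw1 = (27, -14)
w1·Bw1 = -163; w1·w1 = 29; μ ≈ -163/29 = -5.62069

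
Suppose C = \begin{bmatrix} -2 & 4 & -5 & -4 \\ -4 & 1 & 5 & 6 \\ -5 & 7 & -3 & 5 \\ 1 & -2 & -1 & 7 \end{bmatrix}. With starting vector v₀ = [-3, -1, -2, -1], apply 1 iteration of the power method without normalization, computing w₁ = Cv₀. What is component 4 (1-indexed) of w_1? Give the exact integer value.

-6

w1 = Cv₀ = ((-2)·(-3) + 4·(-1) + (-5)·(-2) + (-4)·(-1); (-4)·(-3) + 1·(-1) + 5·(-2) + 6·(-1); (-5)·(-3) + 7·(-1) + (-3)·(-2) + 5·(-1); 1·(-3) + (-2)·(-1) + (-1)·(-2) + 7·(-1)) = (16, -5, 9, -6)
The requested component of w1 is -6.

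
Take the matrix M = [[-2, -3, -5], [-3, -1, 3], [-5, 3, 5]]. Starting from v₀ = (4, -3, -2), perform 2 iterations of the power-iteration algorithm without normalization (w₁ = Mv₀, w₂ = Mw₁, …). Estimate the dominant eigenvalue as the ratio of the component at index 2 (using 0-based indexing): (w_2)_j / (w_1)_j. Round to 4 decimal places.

7.5641

w1 = Mv₀ = ((-2)·4 + (-3)·(-3) + (-5)·(-2); (-3)·4 + (-1)·(-3) + 3·(-2); (-5)·4 + 3·(-3) + 5·(-2)) = (11, -15, -39)
w2 = Mw1 = ((-2)·11 + (-3)·(-15) + (-5)·(-39); (-3)·11 + (-1)·(-15) + 3·(-39); (-5)·11 + 3·(-15) + 5·(-39)) = (218, -135, -295)
Ratio at component: -295 / -39 = 7.5641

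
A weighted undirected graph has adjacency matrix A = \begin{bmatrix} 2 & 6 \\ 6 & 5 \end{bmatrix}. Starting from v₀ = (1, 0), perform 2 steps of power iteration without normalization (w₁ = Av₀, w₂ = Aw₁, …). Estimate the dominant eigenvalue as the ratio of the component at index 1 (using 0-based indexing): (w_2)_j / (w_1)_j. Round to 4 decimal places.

w1 = Av₀ = (2, 6)
w2 = Aw1 = (40, 42)
Ratio at component: 42 / 6 = 7.0000

7.0000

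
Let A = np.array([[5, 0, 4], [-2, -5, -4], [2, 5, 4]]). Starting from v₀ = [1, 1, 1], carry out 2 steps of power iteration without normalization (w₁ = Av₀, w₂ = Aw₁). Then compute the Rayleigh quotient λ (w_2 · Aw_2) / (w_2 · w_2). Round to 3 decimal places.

λ ≈ 5.548

w1 = Av₀ = (5·1 + 0·1 + 4·1; (-2)·1 + (-5)·1 + (-4)·1; 2·1 + 5·1 + 4·1) = (9, -11, 11)
w2 = Aw1 = (5·9 + 0·(-11) + 4·11; (-2)·9 + (-5)·(-11) + (-4)·11; 2·9 + 5·(-11) + 4·11) = (89, -7, 7)
Aw2 = (473, -171, 171)
w2·Aw2 = 89·473 + (-7)·(-171) + 7·171 = 44491; w2·w2 = 89·89 + (-7)·(-7) + 7·7 = 8019
λ ≈ 44491/8019 = 5.548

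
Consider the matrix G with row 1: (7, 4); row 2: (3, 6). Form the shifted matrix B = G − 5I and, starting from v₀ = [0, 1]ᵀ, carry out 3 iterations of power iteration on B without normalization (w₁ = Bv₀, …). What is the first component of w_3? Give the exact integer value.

B = G − 5I has rows (2, 4); (3, 1)
w1 = Bv₀ = (4, 1)
w2 = Bw1 = (12, 13)
w3 = Bw2 = (76, 49)
Requested component of w3: 76

76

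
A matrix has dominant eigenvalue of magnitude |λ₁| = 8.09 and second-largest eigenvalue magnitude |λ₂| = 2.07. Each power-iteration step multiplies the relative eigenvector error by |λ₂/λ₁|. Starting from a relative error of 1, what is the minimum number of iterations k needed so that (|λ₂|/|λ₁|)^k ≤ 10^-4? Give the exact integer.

|λ₂/λ₁| = 2.07/8.09 = 0.25587
Need k ≥ ln(10^-4) / ln(0.25587) = -9.2103 / -1.3631 ≈ 6.757
Smallest integer k satisfying the bound: 7

7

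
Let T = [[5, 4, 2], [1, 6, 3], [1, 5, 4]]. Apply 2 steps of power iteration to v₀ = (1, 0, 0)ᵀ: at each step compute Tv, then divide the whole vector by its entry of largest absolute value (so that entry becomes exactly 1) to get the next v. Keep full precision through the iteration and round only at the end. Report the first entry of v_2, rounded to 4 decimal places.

Tv0 = (5.00000, 1.00000, 1.00000); divide by 5.00000 → v1 = (1.00000, 0.20000, 0.20000)
Tv1 = (6.20000, 2.80000, 2.80000); divide by 6.20000 → v2 = (1.00000, 0.45161, 0.45161)
Requested entry of v2: 31/31 = 1.0000

1.0000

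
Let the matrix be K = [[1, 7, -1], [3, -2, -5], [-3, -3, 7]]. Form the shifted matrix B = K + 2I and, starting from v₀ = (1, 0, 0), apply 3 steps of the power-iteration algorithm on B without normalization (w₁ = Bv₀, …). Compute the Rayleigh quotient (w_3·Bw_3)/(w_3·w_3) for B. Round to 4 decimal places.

μ ≈ 12.1715

B = K + 2I has rows (3, 7, -1); (3, 0, -5); (-3, -3, 9)
w1 = Bv₀ = (3·1 + 7·0 + (-1)·0; 3·1 + 0·0 + (-5)·0; (-3)·1 + (-3)·0 + 9·0) = (3, 3, -3)
w2 = Bw1 = (3·3 + 7·3 + (-1)·(-3); 3·3 + 0·3 + (-5)·(-3); (-3)·3 + (-3)·3 + 9·(-3)) = (33, 24, -45)
w3 = Bw2 = (312, 324, -576)
Bw3 = (3780, 3816, -7092)
w3·Bw3 = 6500736; w3·w3 = 534096; μ ≈ 6500736/534096 = 12.1715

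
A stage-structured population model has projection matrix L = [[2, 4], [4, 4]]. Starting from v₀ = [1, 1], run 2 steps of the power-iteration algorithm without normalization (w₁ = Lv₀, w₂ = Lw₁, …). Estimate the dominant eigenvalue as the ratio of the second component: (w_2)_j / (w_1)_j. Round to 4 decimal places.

7.0000

w1 = Lv₀ = (6, 8)
w2 = Lw1 = (44, 56)
Ratio at component: 56 / 8 = 7.0000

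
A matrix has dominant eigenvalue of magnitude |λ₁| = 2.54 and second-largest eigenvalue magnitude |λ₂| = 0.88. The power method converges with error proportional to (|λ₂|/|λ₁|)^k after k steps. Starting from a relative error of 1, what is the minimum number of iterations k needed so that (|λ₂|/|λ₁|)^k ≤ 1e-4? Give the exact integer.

9

|λ₂/λ₁| = 0.88/2.54 = 0.34646
Need k ≥ ln(1e-4) / ln(0.34646) = -9.2103 / -1.0600 ≈ 8.689
Smallest integer k satisfying the bound: 9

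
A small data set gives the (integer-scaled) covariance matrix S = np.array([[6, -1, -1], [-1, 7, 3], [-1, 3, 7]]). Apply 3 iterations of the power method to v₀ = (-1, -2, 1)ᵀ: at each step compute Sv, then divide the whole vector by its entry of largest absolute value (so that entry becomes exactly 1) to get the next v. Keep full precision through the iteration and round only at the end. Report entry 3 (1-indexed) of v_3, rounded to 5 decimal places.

0.54717

Sv0 = (-5.000000, -10.000000, 2.000000); divide by -10.000000 → v1 = (0.500000, 1.000000, -0.200000)
Sv1 = (2.200000, 5.900000, 1.100000); divide by 5.900000 → v2 = (0.372881, 1.000000, 0.186441)
Sv2 = (1.050847, 7.186441, 3.932203); divide by 7.186441 → v3 = (0.146226, 1.000000, 0.547170)
Requested entry of v3: -232/-424 = 0.54717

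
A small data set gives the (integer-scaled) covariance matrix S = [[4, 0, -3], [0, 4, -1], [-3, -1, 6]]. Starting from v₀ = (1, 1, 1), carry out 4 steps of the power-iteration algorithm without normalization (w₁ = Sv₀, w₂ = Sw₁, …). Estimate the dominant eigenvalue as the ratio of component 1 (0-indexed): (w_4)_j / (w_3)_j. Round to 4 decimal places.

w1 = Sv₀ = (4·1 + 0·1 + (-3)·1; 0·1 + 4·1 + (-1)·1; (-3)·1 + (-1)·1 + 6·1) = (1, 3, 2)
w2 = Sw1 = (4·1 + 0·3 + (-3)·2; 0·1 + 4·3 + (-1)·2; (-3)·1 + (-1)·3 + 6·2) = (-2, 10, 6)
w3 = Sw2 = (-26, 34, 32)
w4 = Sw3 = (-200, 104, 236)
Ratio at component: 104 / 34 = 3.0588

λ ≈ 3.0588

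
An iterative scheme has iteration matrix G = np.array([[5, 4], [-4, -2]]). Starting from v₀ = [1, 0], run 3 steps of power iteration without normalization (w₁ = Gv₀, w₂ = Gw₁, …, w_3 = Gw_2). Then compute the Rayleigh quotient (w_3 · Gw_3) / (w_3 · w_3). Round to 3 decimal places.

w1 = Gv₀ = (5, -4)
w2 = Gw1 = (9, -12)
w3 = Gw2 = (-3, -12)
Gw3 = (-63, 36)
w3·Gw3 = (-3)·(-63) + (-12)·36 = -243; w3·w3 = (-3)·(-3) + (-12)·(-12) = 153
λ ≈ -243/153 = -1.588

λ ≈ -1.588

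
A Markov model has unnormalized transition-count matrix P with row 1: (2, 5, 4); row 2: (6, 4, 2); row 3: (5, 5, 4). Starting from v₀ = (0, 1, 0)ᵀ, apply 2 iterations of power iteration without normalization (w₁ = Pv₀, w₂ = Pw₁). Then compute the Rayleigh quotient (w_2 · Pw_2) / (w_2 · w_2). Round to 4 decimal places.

w1 = Pv₀ = (5, 4, 5)
w2 = Pw1 = (50, 56, 65)
Pw2 = (640, 654, 790)
w2·Pw2 = 50·640 + 56·654 + 65·790 = 119974; w2·w2 = 50·50 + 56·56 + 65·65 = 9861
λ ≈ 119974/9861 = 12.1665

λ ≈ 12.1665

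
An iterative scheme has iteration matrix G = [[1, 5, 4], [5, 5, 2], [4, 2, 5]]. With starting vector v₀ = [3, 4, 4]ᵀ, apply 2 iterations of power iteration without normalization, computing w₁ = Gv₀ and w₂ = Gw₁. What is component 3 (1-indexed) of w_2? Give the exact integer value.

442

w1 = Gv₀ = (1·3 + 5·4 + 4·4; 5·3 + 5·4 + 2·4; 4·3 + 2·4 + 5·4) = (39, 43, 40)
w2 = Gw1 = (1·39 + 5·43 + 4·40; 5·39 + 5·43 + 2·40; 4·39 + 2·43 + 5·40) = (414, 490, 442)
The requested component of w2 is 442.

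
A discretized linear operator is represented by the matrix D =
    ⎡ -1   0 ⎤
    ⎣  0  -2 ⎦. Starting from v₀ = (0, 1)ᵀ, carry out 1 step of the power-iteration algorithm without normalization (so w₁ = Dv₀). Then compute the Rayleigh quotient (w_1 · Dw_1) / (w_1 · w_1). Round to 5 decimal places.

-2.00000

w1 = Dv₀ = ((-1)·0 + 0·1; 0·0 + (-2)·1) = (0, -2)
Dw1 = (0, 4)
w1·Dw1 = 0·0 + (-2)·4 = -8; w1·w1 = 0·0 + (-2)·(-2) = 4
λ ≈ -8/4 = -2.00000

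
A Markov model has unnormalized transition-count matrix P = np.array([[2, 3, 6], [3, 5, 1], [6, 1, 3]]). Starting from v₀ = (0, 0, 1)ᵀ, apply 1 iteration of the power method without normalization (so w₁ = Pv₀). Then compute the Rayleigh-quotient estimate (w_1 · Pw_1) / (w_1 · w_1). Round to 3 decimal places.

λ ≈ 7.870

w1 = Pv₀ = (6, 1, 3)
Pw1 = (33, 26, 46)
w1·Pw1 = 6·33 + 1·26 + 3·46 = 362; w1·w1 = 6·6 + 1·1 + 3·3 = 46
λ ≈ 362/46 = 7.870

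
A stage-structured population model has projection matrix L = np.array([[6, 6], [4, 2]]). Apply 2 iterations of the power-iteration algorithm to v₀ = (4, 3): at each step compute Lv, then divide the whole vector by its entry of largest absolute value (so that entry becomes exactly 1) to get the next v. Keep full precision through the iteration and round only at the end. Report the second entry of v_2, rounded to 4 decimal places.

0.5521

Lv0 = (42.00000, 22.00000); divide by 42.00000 → v1 = (1.00000, 0.52381)
Lv1 = (9.14286, 5.04762); divide by 9.14286 → v2 = (1.00000, 0.55208)
Requested entry of v2: 212/384 = 0.5521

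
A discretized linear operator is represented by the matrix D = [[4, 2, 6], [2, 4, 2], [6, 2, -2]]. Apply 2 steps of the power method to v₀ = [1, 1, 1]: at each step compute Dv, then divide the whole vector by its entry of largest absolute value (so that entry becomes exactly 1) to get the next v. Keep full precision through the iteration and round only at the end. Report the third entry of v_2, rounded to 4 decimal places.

0.7600

Dv0 = (12.00000, 8.00000, 6.00000); divide by 12.00000 → v1 = (1.00000, 0.66667, 0.50000)
Dv1 = (8.33333, 5.66667, 6.33333); divide by 8.33333 → v2 = (1.00000, 0.68000, 0.76000)
Requested entry of v2: 76/100 = 0.7600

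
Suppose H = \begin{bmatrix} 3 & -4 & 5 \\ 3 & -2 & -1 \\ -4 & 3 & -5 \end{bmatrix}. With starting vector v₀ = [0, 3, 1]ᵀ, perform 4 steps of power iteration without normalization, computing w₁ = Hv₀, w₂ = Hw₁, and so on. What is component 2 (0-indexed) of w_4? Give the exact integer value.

488

w1 = Hv₀ = (-7, -7, 4)
w2 = Hw1 = (27, -11, -13)
w3 = Hw2 = (60, 116, -76)
w4 = Hw3 = (-664, 24, 488)
The requested component of w4 is 488.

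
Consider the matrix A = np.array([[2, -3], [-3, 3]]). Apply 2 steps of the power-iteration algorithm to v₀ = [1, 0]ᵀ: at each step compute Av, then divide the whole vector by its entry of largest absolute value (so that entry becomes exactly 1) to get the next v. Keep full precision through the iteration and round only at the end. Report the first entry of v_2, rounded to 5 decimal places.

Av0 = (2.000000, -3.000000); divide by -3.000000 → v1 = (-0.666667, 1.000000)
Av1 = (-4.333333, 5.000000); divide by 5.000000 → v2 = (-0.866667, 1.000000)
Requested entry of v2: 13/-15 = -0.86667

-0.86667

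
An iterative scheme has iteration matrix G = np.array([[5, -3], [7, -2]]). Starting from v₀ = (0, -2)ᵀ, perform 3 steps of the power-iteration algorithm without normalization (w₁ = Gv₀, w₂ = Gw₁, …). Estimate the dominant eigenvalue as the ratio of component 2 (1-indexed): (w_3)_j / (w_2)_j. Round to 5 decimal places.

w1 = Gv₀ = (6, 4)
w2 = Gw1 = (18, 34)
w3 = Gw2 = (-12, 58)
Ratio at component: 58 / 34 = 1.70588

λ ≈ 1.70588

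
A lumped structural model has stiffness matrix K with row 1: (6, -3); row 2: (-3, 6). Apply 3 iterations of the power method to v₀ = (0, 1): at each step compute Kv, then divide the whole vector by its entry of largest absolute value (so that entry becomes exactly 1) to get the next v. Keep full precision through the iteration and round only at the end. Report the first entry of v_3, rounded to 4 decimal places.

Kv0 = (-3.00000, 6.00000); divide by 6.00000 → v1 = (-0.50000, 1.00000)
Kv1 = (-6.00000, 7.50000); divide by 7.50000 → v2 = (-0.80000, 1.00000)
Kv2 = (-7.80000, 8.40000); divide by 8.40000 → v3 = (-0.92857, 1.00000)
Requested entry of v3: -351/378 = -0.9286

-0.9286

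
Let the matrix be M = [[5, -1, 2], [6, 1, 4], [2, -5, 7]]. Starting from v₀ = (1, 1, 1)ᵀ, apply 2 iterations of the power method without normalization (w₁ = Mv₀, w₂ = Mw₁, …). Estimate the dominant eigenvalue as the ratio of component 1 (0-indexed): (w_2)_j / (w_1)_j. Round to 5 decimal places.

λ ≈ 5.72727

w1 = Mv₀ = (5·1 + (-1)·1 + 2·1; 6·1 + 1·1 + 4·1; 2·1 + (-5)·1 + 7·1) = (6, 11, 4)
w2 = Mw1 = (5·6 + (-1)·11 + 2·4; 6·6 + 1·11 + 4·4; 2·6 + (-5)·11 + 7·4) = (27, 63, -15)
Ratio at component: 63 / 11 = 5.72727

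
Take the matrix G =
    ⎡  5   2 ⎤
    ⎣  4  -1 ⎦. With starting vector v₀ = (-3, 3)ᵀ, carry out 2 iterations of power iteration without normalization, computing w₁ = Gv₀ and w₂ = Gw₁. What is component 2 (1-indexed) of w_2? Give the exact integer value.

w1 = Gv₀ = (5·(-3) + 2·3; 4·(-3) + (-1)·3) = (-9, -15)
w2 = Gw1 = (5·(-9) + 2·(-15); 4·(-9) + (-1)·(-15)) = (-75, -21)
The requested component of w2 is -21.

-21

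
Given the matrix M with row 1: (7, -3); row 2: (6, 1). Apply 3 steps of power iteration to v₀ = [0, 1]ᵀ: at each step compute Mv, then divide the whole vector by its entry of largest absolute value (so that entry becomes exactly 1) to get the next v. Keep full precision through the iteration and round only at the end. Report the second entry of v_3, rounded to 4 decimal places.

Mv0 = (-3.00000, 1.00000); divide by -3.00000 → v1 = (1.00000, -0.33333)
Mv1 = (8.00000, 5.66667); divide by 8.00000 → v2 = (1.00000, 0.70833)
Mv2 = (4.87500, 6.70833); divide by 6.70833 → v3 = (0.72671, 1.00000)
Requested entry of v3: -161/-161 = 1.0000

1.0000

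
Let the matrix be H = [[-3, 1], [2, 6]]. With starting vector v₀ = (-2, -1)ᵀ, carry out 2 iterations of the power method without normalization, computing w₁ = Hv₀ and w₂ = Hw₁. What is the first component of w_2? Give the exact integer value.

w1 = Hv₀ = ((-3)·(-2) + 1·(-1); 2·(-2) + 6·(-1)) = (5, -10)
w2 = Hw1 = ((-3)·5 + 1·(-10); 2·5 + 6·(-10)) = (-25, -50)
The requested component of w2 is -25.

-25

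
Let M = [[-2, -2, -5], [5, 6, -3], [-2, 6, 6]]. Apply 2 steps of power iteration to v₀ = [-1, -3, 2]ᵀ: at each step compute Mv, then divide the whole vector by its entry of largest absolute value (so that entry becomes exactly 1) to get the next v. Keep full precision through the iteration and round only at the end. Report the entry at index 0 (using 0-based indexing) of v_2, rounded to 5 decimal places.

-0.42268

Mv0 = (-2.000000, -29.000000, -4.000000); divide by -29.000000 → v1 = (0.068966, 1.000000, 0.137931)
Mv1 = (-2.827586, 5.931034, 6.689655); divide by 6.689655 → v2 = (-0.422680, 0.886598, 1.000000)
Requested entry of v2: 82/-194 = -0.42268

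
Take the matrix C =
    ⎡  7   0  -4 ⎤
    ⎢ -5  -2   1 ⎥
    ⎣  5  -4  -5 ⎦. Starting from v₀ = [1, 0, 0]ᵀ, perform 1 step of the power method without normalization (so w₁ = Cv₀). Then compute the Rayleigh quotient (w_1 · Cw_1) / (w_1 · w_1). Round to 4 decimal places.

w1 = Cv₀ = (7, -5, 5)
Cw1 = (29, -20, 30)
w1·Cw1 = 7·29 + (-5)·(-20) + 5·30 = 453; w1·w1 = 7·7 + (-5)·(-5) + 5·5 = 99
λ ≈ 453/99 = 4.5758

λ ≈ 4.5758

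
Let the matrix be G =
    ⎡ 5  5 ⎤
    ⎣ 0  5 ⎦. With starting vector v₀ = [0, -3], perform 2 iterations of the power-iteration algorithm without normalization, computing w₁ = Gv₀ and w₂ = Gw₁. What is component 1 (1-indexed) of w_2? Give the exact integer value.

w1 = Gv₀ = (5·0 + 5·(-3); 0·0 + 5·(-3)) = (-15, -15)
w2 = Gw1 = (5·(-15) + 5·(-15); 0·(-15) + 5·(-15)) = (-150, -75)
The requested component of w2 is -150.

-150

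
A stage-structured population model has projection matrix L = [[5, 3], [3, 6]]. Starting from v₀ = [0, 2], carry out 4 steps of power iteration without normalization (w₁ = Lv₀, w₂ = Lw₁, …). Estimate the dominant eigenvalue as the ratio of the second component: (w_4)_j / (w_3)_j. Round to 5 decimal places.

8.43902

w1 = Lv₀ = (5·0 + 3·2; 3·0 + 6·2) = (6, 12)
w2 = Lw1 = (5·6 + 3·12; 3·6 + 6·12) = (66, 90)
w3 = Lw2 = (600, 738)
w4 = Lw3 = (5214, 6228)
Ratio at component: 6228 / 738 = 8.43902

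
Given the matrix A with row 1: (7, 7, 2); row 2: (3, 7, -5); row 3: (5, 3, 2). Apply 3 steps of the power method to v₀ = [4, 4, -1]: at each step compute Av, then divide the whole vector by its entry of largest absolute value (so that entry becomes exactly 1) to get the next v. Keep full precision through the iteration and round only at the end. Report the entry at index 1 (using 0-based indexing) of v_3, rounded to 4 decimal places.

Av0 = (54.00000, 45.00000, 30.00000); divide by 54.00000 → v1 = (1.00000, 0.83333, 0.55556)
Av1 = (13.94444, 6.05556, 8.61111); divide by 13.94444 → v2 = (1.00000, 0.43426, 0.61753)
Av2 = (11.27490, 2.95219, 7.53785); divide by 11.27490 → v3 = (1.00000, 0.26184, 0.66855)
Requested entry of v3: 2223/8490 = 0.2618

0.2618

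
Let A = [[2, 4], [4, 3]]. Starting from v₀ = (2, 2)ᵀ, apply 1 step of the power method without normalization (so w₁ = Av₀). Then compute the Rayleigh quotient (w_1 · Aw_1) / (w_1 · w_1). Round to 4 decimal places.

w1 = Av₀ = (2·2 + 4·2; 4·2 + 3·2) = (12, 14)
Aw1 = (80, 90)
w1·Aw1 = 12·80 + 14·90 = 2220; w1·w1 = 12·12 + 14·14 = 340
λ ≈ 2220/340 = 6.5294

λ ≈ 6.5294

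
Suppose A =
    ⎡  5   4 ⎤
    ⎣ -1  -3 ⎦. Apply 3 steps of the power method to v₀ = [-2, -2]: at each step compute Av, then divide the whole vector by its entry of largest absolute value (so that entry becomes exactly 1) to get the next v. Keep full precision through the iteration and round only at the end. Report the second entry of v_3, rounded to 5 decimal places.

-0.24204

Av0 = (-18.000000, 8.000000); divide by -18.000000 → v1 = (1.000000, -0.444444)
Av1 = (3.222222, 0.333333); divide by 3.222222 → v2 = (1.000000, 0.103448)
Av2 = (5.413793, -1.310345); divide by 5.413793 → v3 = (1.000000, -0.242038)
Requested entry of v3: 76/-314 = -0.24204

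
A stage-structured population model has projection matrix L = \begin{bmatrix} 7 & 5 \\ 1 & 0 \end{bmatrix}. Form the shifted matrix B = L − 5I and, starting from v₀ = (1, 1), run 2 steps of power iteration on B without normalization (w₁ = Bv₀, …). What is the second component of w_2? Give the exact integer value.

27

B = L − 5I has rows (2, 5); (1, -5)
w1 = Bv₀ = (2·1 + 5·1; 1·1 + (-5)·1) = (7, -4)
w2 = Bw1 = (2·7 + 5·(-4); 1·7 + (-5)·(-4)) = (-6, 27)
Requested component of w2: 27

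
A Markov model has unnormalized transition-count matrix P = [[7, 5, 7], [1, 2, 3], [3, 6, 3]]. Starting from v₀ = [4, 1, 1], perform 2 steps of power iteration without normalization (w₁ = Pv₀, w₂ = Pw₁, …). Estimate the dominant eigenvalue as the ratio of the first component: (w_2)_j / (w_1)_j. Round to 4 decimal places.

11.8000

w1 = Pv₀ = (7·4 + 5·1 + 7·1; 1·4 + 2·1 + 3·1; 3·4 + 6·1 + 3·1) = (40, 9, 21)
w2 = Pw1 = (7·40 + 5·9 + 7·21; 1·40 + 2·9 + 3·21; 3·40 + 6·9 + 3·21) = (472, 121, 237)
Ratio at component: 472 / 40 = 11.8000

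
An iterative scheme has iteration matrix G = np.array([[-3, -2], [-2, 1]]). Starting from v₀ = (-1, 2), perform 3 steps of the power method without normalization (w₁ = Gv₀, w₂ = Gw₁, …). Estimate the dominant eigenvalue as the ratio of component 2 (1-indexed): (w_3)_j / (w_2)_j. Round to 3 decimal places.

2.667

w1 = Gv₀ = (-1, 4)
w2 = Gw1 = (-5, 6)
w3 = Gw2 = (3, 16)
Ratio at component: 16 / 6 = 2.667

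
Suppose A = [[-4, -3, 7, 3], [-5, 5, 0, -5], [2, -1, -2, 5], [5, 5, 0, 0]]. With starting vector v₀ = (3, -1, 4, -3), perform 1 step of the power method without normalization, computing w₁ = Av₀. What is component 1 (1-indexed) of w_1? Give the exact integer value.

10

w1 = Av₀ = (10, -5, -16, 10)
The requested component of w1 is 10.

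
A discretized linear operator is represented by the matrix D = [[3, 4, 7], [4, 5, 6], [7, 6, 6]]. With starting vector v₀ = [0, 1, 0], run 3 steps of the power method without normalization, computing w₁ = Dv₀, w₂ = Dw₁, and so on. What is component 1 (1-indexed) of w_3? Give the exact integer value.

w1 = Dv₀ = (3·0 + 4·1 + 7·0; 4·0 + 5·1 + 6·0; 7·0 + 6·1 + 6·0) = (4, 5, 6)
w2 = Dw1 = (3·4 + 4·5 + 7·6; 4·4 + 5·5 + 6·6; 7·4 + 6·5 + 6·6) = (74, 77, 94)
w3 = Dw2 = (1188, 1245, 1544)
The requested component of w3 is 1188.

1188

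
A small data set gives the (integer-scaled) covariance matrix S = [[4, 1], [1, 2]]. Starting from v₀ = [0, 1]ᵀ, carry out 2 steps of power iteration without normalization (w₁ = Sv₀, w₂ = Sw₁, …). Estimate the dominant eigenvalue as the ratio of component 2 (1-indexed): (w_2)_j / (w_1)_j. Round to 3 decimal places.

w1 = Sv₀ = (1, 2)
w2 = Sw1 = (6, 5)
Ratio at component: 5 / 2 = 2.500

λ ≈ 2.500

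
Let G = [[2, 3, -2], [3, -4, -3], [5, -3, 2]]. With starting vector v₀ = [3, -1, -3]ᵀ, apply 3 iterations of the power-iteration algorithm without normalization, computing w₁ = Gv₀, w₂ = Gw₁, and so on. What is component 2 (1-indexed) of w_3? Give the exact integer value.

w1 = Gv₀ = (9, 22, 12)
w2 = Gw1 = (60, -97, 3)
w3 = Gw2 = (-177, 559, 597)
The requested component of w3 is 559.

559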